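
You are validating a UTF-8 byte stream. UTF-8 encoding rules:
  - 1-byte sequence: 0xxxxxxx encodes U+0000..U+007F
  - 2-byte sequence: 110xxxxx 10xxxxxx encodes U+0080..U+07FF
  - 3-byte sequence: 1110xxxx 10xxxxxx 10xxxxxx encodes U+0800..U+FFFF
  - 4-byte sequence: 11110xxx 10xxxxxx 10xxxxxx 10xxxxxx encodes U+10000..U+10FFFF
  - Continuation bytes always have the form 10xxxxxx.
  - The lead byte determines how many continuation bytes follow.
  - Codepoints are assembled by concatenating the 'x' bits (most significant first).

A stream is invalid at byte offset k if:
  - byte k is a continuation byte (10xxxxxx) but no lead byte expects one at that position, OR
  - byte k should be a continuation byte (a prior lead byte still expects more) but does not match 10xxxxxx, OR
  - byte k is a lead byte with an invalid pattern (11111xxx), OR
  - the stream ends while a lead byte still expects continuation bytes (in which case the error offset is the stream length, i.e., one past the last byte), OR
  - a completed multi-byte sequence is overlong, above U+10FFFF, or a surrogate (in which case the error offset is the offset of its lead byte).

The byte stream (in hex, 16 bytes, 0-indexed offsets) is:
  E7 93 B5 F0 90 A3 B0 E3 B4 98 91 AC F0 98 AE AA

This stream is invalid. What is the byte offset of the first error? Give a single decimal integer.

Answer: 10

Derivation:
Byte[0]=E7: 3-byte lead, need 2 cont bytes. acc=0x7
Byte[1]=93: continuation. acc=(acc<<6)|0x13=0x1D3
Byte[2]=B5: continuation. acc=(acc<<6)|0x35=0x74F5
Completed: cp=U+74F5 (starts at byte 0)
Byte[3]=F0: 4-byte lead, need 3 cont bytes. acc=0x0
Byte[4]=90: continuation. acc=(acc<<6)|0x10=0x10
Byte[5]=A3: continuation. acc=(acc<<6)|0x23=0x423
Byte[6]=B0: continuation. acc=(acc<<6)|0x30=0x108F0
Completed: cp=U+108F0 (starts at byte 3)
Byte[7]=E3: 3-byte lead, need 2 cont bytes. acc=0x3
Byte[8]=B4: continuation. acc=(acc<<6)|0x34=0xF4
Byte[9]=98: continuation. acc=(acc<<6)|0x18=0x3D18
Completed: cp=U+3D18 (starts at byte 7)
Byte[10]=91: INVALID lead byte (not 0xxx/110x/1110/11110)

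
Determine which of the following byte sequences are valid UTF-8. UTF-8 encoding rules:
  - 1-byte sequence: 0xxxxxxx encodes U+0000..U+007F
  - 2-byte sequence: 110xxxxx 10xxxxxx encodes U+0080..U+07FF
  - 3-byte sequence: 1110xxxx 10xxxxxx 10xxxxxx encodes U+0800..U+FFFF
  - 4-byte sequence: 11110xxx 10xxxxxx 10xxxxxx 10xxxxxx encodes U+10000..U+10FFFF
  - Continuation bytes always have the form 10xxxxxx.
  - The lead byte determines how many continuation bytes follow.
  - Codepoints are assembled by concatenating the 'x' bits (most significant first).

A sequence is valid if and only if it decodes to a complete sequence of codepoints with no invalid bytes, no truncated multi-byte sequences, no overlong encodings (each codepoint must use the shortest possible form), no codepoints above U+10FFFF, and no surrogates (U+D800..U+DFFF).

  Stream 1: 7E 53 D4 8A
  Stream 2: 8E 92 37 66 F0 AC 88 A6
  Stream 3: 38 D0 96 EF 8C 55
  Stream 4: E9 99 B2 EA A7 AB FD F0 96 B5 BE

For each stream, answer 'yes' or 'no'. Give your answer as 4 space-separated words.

Stream 1: decodes cleanly. VALID
Stream 2: error at byte offset 0. INVALID
Stream 3: error at byte offset 5. INVALID
Stream 4: error at byte offset 6. INVALID

Answer: yes no no no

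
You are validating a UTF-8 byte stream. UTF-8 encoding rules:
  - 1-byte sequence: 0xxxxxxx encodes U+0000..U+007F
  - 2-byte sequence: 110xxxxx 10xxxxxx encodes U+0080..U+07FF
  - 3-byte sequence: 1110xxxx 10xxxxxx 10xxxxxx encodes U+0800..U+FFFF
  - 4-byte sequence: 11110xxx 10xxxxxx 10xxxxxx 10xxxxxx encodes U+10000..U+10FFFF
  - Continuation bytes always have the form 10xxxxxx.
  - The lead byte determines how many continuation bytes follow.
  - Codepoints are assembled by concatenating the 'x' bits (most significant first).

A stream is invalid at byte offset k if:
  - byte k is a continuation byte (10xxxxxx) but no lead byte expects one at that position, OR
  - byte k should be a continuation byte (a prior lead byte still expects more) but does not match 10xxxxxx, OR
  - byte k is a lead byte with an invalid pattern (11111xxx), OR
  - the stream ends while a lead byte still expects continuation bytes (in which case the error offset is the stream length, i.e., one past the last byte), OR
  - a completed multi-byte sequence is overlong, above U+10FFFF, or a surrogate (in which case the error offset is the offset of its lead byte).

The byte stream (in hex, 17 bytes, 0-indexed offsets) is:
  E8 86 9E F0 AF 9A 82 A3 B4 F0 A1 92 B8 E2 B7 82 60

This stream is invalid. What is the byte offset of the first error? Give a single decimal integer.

Byte[0]=E8: 3-byte lead, need 2 cont bytes. acc=0x8
Byte[1]=86: continuation. acc=(acc<<6)|0x06=0x206
Byte[2]=9E: continuation. acc=(acc<<6)|0x1E=0x819E
Completed: cp=U+819E (starts at byte 0)
Byte[3]=F0: 4-byte lead, need 3 cont bytes. acc=0x0
Byte[4]=AF: continuation. acc=(acc<<6)|0x2F=0x2F
Byte[5]=9A: continuation. acc=(acc<<6)|0x1A=0xBDA
Byte[6]=82: continuation. acc=(acc<<6)|0x02=0x2F682
Completed: cp=U+2F682 (starts at byte 3)
Byte[7]=A3: INVALID lead byte (not 0xxx/110x/1110/11110)

Answer: 7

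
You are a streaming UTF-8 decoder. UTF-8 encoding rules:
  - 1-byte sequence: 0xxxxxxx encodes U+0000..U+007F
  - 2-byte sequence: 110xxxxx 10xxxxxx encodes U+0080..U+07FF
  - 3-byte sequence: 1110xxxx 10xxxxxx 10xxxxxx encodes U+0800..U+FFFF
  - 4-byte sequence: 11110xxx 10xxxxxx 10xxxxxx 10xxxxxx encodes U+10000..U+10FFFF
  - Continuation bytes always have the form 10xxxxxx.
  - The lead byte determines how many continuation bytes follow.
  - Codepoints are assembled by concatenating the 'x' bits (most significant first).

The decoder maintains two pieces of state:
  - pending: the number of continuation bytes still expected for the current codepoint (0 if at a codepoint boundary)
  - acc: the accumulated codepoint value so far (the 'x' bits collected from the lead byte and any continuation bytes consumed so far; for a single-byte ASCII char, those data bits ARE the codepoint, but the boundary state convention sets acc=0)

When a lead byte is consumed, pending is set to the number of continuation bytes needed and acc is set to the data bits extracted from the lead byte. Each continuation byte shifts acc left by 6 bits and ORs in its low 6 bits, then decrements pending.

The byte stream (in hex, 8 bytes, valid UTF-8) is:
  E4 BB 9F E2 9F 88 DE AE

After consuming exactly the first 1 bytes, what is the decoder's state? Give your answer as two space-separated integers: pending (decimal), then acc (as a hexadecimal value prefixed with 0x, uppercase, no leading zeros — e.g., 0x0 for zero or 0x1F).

Answer: 2 0x4

Derivation:
Byte[0]=E4: 3-byte lead. pending=2, acc=0x4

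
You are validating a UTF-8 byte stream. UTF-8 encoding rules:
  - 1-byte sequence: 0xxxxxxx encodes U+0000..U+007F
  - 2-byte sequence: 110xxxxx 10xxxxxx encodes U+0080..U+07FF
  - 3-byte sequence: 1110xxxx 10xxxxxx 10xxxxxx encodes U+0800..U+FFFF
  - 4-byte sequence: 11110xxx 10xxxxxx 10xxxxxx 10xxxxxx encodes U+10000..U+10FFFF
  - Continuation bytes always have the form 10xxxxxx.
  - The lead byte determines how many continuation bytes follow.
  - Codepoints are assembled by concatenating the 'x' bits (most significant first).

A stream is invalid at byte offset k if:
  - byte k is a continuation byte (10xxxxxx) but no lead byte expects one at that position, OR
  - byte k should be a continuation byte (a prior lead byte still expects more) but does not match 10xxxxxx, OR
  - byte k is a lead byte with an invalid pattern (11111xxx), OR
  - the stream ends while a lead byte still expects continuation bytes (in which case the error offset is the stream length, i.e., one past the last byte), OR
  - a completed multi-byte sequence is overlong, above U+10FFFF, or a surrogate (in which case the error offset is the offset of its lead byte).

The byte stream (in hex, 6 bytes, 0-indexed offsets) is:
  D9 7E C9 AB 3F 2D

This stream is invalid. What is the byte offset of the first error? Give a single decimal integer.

Answer: 1

Derivation:
Byte[0]=D9: 2-byte lead, need 1 cont bytes. acc=0x19
Byte[1]=7E: expected 10xxxxxx continuation. INVALID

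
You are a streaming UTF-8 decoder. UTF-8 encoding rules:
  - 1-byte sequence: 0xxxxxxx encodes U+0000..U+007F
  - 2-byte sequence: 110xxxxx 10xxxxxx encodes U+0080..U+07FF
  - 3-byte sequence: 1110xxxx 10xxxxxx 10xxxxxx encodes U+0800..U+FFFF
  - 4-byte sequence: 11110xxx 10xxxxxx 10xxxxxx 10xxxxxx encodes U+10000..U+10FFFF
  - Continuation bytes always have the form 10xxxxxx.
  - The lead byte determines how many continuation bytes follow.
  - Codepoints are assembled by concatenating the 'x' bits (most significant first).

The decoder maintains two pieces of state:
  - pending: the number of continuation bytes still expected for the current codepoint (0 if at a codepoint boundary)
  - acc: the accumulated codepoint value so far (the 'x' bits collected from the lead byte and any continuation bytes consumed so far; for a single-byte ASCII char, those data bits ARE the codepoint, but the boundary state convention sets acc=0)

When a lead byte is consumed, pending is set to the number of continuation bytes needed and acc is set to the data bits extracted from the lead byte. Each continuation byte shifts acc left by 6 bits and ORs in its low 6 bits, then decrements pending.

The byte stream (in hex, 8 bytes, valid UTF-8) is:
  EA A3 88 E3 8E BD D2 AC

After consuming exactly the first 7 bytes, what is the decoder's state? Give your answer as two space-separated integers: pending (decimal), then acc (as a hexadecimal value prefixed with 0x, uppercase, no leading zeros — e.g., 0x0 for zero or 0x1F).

Answer: 1 0x12

Derivation:
Byte[0]=EA: 3-byte lead. pending=2, acc=0xA
Byte[1]=A3: continuation. acc=(acc<<6)|0x23=0x2A3, pending=1
Byte[2]=88: continuation. acc=(acc<<6)|0x08=0xA8C8, pending=0
Byte[3]=E3: 3-byte lead. pending=2, acc=0x3
Byte[4]=8E: continuation. acc=(acc<<6)|0x0E=0xCE, pending=1
Byte[5]=BD: continuation. acc=(acc<<6)|0x3D=0x33BD, pending=0
Byte[6]=D2: 2-byte lead. pending=1, acc=0x12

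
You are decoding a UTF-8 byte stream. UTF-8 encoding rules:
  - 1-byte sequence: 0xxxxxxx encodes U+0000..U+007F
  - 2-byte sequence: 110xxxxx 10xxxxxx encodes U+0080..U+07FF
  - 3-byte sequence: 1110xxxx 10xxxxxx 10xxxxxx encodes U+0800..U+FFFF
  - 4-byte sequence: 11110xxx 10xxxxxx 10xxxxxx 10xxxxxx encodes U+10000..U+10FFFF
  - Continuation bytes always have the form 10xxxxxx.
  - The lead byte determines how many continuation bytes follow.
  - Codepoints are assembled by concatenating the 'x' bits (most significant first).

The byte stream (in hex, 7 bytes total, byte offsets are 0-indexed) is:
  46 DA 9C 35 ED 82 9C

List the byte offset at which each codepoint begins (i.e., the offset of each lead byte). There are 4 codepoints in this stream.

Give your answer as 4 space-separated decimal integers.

Answer: 0 1 3 4

Derivation:
Byte[0]=46: 1-byte ASCII. cp=U+0046
Byte[1]=DA: 2-byte lead, need 1 cont bytes. acc=0x1A
Byte[2]=9C: continuation. acc=(acc<<6)|0x1C=0x69C
Completed: cp=U+069C (starts at byte 1)
Byte[3]=35: 1-byte ASCII. cp=U+0035
Byte[4]=ED: 3-byte lead, need 2 cont bytes. acc=0xD
Byte[5]=82: continuation. acc=(acc<<6)|0x02=0x342
Byte[6]=9C: continuation. acc=(acc<<6)|0x1C=0xD09C
Completed: cp=U+D09C (starts at byte 4)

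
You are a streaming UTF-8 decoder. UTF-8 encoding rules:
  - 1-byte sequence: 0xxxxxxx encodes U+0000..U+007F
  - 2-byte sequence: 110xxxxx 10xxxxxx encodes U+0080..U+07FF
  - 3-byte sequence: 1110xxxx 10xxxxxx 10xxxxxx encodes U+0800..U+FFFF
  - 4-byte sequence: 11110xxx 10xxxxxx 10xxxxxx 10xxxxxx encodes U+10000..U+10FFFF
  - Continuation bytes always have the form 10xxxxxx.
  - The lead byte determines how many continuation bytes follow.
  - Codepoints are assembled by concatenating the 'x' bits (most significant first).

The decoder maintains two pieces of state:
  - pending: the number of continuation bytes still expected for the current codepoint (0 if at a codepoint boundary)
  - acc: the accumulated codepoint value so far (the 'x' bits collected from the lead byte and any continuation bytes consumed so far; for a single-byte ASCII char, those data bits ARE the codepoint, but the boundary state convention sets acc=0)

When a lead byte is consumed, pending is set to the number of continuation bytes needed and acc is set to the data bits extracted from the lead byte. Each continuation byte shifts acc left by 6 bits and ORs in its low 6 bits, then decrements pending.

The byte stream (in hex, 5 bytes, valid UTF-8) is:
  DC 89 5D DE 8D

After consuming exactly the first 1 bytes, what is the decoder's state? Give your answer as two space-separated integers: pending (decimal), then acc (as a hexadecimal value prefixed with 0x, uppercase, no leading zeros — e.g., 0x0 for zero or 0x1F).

Byte[0]=DC: 2-byte lead. pending=1, acc=0x1C

Answer: 1 0x1C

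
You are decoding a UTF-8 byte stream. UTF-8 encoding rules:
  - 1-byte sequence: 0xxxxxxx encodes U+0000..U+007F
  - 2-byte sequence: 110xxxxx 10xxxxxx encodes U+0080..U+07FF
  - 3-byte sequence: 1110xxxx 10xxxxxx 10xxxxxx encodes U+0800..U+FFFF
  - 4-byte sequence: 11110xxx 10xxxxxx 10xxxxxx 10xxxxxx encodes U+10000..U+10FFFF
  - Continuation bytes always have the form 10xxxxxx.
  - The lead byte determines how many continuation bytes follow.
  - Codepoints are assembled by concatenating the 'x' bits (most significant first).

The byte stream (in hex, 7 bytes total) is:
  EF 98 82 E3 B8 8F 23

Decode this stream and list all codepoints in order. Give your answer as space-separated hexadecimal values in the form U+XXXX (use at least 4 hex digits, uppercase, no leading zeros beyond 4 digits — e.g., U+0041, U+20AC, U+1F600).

Answer: U+F602 U+3E0F U+0023

Derivation:
Byte[0]=EF: 3-byte lead, need 2 cont bytes. acc=0xF
Byte[1]=98: continuation. acc=(acc<<6)|0x18=0x3D8
Byte[2]=82: continuation. acc=(acc<<6)|0x02=0xF602
Completed: cp=U+F602 (starts at byte 0)
Byte[3]=E3: 3-byte lead, need 2 cont bytes. acc=0x3
Byte[4]=B8: continuation. acc=(acc<<6)|0x38=0xF8
Byte[5]=8F: continuation. acc=(acc<<6)|0x0F=0x3E0F
Completed: cp=U+3E0F (starts at byte 3)
Byte[6]=23: 1-byte ASCII. cp=U+0023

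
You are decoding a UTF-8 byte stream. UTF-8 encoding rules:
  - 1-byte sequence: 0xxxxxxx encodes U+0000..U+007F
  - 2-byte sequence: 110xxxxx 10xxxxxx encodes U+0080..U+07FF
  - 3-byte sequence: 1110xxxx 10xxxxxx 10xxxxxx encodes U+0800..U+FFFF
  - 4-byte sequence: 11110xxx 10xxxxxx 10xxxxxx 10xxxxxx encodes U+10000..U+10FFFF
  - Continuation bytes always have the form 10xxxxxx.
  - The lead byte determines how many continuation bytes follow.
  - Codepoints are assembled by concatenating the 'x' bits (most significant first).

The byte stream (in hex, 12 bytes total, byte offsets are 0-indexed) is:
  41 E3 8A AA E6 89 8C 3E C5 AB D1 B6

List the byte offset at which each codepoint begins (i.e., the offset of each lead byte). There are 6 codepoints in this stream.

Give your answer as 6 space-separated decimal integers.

Answer: 0 1 4 7 8 10

Derivation:
Byte[0]=41: 1-byte ASCII. cp=U+0041
Byte[1]=E3: 3-byte lead, need 2 cont bytes. acc=0x3
Byte[2]=8A: continuation. acc=(acc<<6)|0x0A=0xCA
Byte[3]=AA: continuation. acc=(acc<<6)|0x2A=0x32AA
Completed: cp=U+32AA (starts at byte 1)
Byte[4]=E6: 3-byte lead, need 2 cont bytes. acc=0x6
Byte[5]=89: continuation. acc=(acc<<6)|0x09=0x189
Byte[6]=8C: continuation. acc=(acc<<6)|0x0C=0x624C
Completed: cp=U+624C (starts at byte 4)
Byte[7]=3E: 1-byte ASCII. cp=U+003E
Byte[8]=C5: 2-byte lead, need 1 cont bytes. acc=0x5
Byte[9]=AB: continuation. acc=(acc<<6)|0x2B=0x16B
Completed: cp=U+016B (starts at byte 8)
Byte[10]=D1: 2-byte lead, need 1 cont bytes. acc=0x11
Byte[11]=B6: continuation. acc=(acc<<6)|0x36=0x476
Completed: cp=U+0476 (starts at byte 10)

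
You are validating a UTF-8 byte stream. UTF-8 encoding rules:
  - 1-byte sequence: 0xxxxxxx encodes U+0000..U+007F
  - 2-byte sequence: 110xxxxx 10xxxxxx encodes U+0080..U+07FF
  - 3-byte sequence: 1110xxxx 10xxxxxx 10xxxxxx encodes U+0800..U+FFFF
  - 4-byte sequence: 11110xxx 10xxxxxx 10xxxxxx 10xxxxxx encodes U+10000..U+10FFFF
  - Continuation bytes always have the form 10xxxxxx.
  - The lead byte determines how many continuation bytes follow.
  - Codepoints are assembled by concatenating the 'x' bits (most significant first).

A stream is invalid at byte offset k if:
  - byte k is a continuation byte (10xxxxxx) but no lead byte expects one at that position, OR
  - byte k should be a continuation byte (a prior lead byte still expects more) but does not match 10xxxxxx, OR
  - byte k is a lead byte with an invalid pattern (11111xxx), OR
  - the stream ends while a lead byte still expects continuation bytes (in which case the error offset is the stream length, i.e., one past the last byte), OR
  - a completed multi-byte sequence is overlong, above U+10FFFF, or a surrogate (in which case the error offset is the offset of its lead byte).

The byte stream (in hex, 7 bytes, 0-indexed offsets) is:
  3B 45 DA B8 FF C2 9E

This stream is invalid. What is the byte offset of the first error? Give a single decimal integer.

Answer: 4

Derivation:
Byte[0]=3B: 1-byte ASCII. cp=U+003B
Byte[1]=45: 1-byte ASCII. cp=U+0045
Byte[2]=DA: 2-byte lead, need 1 cont bytes. acc=0x1A
Byte[3]=B8: continuation. acc=(acc<<6)|0x38=0x6B8
Completed: cp=U+06B8 (starts at byte 2)
Byte[4]=FF: INVALID lead byte (not 0xxx/110x/1110/11110)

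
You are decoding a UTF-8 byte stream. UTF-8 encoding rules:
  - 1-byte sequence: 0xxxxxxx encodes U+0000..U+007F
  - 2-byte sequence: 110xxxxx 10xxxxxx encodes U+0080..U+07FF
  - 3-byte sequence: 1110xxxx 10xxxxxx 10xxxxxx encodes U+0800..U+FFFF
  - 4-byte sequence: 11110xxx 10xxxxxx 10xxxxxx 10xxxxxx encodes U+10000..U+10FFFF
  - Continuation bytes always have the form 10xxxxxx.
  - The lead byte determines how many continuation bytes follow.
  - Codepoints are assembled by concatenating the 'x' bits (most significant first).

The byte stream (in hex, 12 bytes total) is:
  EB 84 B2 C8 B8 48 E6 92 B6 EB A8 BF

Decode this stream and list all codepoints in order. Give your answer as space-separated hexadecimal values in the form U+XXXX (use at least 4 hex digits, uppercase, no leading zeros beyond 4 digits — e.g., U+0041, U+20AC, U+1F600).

Answer: U+B132 U+0238 U+0048 U+64B6 U+BA3F

Derivation:
Byte[0]=EB: 3-byte lead, need 2 cont bytes. acc=0xB
Byte[1]=84: continuation. acc=(acc<<6)|0x04=0x2C4
Byte[2]=B2: continuation. acc=(acc<<6)|0x32=0xB132
Completed: cp=U+B132 (starts at byte 0)
Byte[3]=C8: 2-byte lead, need 1 cont bytes. acc=0x8
Byte[4]=B8: continuation. acc=(acc<<6)|0x38=0x238
Completed: cp=U+0238 (starts at byte 3)
Byte[5]=48: 1-byte ASCII. cp=U+0048
Byte[6]=E6: 3-byte lead, need 2 cont bytes. acc=0x6
Byte[7]=92: continuation. acc=(acc<<6)|0x12=0x192
Byte[8]=B6: continuation. acc=(acc<<6)|0x36=0x64B6
Completed: cp=U+64B6 (starts at byte 6)
Byte[9]=EB: 3-byte lead, need 2 cont bytes. acc=0xB
Byte[10]=A8: continuation. acc=(acc<<6)|0x28=0x2E8
Byte[11]=BF: continuation. acc=(acc<<6)|0x3F=0xBA3F
Completed: cp=U+BA3F (starts at byte 9)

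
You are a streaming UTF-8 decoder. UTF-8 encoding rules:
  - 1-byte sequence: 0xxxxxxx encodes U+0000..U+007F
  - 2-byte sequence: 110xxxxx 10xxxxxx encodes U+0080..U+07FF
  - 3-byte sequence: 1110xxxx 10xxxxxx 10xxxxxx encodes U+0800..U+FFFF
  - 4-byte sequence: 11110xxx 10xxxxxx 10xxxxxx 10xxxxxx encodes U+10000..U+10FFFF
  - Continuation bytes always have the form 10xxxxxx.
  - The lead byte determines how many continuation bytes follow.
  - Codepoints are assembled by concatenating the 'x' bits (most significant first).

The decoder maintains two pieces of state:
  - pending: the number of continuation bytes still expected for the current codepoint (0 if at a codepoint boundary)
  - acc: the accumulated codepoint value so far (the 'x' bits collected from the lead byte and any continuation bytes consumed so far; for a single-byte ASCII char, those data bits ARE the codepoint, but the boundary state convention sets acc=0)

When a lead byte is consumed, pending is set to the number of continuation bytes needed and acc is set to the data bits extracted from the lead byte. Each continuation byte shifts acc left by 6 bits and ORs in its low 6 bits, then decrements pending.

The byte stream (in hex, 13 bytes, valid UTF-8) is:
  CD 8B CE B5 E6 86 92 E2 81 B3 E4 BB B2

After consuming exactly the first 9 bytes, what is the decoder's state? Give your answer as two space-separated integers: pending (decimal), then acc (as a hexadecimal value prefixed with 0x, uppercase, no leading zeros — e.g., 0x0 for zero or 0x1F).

Byte[0]=CD: 2-byte lead. pending=1, acc=0xD
Byte[1]=8B: continuation. acc=(acc<<6)|0x0B=0x34B, pending=0
Byte[2]=CE: 2-byte lead. pending=1, acc=0xE
Byte[3]=B5: continuation. acc=(acc<<6)|0x35=0x3B5, pending=0
Byte[4]=E6: 3-byte lead. pending=2, acc=0x6
Byte[5]=86: continuation. acc=(acc<<6)|0x06=0x186, pending=1
Byte[6]=92: continuation. acc=(acc<<6)|0x12=0x6192, pending=0
Byte[7]=E2: 3-byte lead. pending=2, acc=0x2
Byte[8]=81: continuation. acc=(acc<<6)|0x01=0x81, pending=1

Answer: 1 0x81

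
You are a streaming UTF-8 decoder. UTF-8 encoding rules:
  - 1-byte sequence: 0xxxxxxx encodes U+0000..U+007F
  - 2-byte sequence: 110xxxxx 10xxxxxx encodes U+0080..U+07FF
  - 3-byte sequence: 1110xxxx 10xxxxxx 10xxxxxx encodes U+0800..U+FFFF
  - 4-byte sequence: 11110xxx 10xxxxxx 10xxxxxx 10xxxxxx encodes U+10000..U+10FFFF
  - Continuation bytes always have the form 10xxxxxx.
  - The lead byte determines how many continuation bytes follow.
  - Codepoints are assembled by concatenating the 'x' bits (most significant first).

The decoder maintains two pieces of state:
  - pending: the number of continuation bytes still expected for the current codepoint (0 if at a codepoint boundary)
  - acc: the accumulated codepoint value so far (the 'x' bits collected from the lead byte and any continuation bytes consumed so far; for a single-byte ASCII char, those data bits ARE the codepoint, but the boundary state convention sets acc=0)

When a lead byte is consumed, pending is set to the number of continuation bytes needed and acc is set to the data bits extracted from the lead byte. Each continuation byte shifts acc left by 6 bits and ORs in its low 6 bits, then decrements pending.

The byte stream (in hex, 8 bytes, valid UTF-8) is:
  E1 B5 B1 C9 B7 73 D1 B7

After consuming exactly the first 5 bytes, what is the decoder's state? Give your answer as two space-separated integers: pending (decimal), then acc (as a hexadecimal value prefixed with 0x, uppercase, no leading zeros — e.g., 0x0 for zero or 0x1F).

Answer: 0 0x277

Derivation:
Byte[0]=E1: 3-byte lead. pending=2, acc=0x1
Byte[1]=B5: continuation. acc=(acc<<6)|0x35=0x75, pending=1
Byte[2]=B1: continuation. acc=(acc<<6)|0x31=0x1D71, pending=0
Byte[3]=C9: 2-byte lead. pending=1, acc=0x9
Byte[4]=B7: continuation. acc=(acc<<6)|0x37=0x277, pending=0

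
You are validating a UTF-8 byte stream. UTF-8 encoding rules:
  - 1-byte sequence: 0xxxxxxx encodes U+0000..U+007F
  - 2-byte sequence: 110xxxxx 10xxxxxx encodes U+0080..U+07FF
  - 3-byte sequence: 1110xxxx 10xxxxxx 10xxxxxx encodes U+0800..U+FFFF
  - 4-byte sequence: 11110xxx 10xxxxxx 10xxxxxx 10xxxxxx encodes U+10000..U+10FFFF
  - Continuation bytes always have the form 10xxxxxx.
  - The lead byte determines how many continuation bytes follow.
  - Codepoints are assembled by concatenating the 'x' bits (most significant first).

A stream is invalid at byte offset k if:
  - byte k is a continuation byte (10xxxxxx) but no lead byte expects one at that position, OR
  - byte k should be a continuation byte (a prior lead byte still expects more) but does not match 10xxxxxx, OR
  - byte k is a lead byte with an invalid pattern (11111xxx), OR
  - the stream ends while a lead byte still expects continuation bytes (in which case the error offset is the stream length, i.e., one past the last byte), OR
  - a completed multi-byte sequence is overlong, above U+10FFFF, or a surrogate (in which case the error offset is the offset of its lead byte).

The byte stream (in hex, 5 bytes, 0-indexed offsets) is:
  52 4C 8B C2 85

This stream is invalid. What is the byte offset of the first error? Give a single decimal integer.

Byte[0]=52: 1-byte ASCII. cp=U+0052
Byte[1]=4C: 1-byte ASCII. cp=U+004C
Byte[2]=8B: INVALID lead byte (not 0xxx/110x/1110/11110)

Answer: 2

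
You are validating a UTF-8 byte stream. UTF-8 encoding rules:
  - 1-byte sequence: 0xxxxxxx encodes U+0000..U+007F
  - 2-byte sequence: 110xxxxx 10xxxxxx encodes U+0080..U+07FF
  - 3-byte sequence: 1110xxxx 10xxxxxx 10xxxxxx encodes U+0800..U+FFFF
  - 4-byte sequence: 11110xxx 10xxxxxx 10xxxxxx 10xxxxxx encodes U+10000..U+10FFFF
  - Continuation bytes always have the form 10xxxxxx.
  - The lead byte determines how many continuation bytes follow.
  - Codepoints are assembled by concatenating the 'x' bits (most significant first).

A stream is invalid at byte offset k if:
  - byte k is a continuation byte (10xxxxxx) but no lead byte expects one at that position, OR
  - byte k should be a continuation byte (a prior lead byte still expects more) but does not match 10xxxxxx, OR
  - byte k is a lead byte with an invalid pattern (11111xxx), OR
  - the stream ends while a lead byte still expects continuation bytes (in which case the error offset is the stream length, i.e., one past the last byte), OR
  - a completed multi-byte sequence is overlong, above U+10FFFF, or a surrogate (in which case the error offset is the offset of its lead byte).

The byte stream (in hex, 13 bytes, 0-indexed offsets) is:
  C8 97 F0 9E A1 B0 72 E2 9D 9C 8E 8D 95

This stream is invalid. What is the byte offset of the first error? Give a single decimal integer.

Byte[0]=C8: 2-byte lead, need 1 cont bytes. acc=0x8
Byte[1]=97: continuation. acc=(acc<<6)|0x17=0x217
Completed: cp=U+0217 (starts at byte 0)
Byte[2]=F0: 4-byte lead, need 3 cont bytes. acc=0x0
Byte[3]=9E: continuation. acc=(acc<<6)|0x1E=0x1E
Byte[4]=A1: continuation. acc=(acc<<6)|0x21=0x7A1
Byte[5]=B0: continuation. acc=(acc<<6)|0x30=0x1E870
Completed: cp=U+1E870 (starts at byte 2)
Byte[6]=72: 1-byte ASCII. cp=U+0072
Byte[7]=E2: 3-byte lead, need 2 cont bytes. acc=0x2
Byte[8]=9D: continuation. acc=(acc<<6)|0x1D=0x9D
Byte[9]=9C: continuation. acc=(acc<<6)|0x1C=0x275C
Completed: cp=U+275C (starts at byte 7)
Byte[10]=8E: INVALID lead byte (not 0xxx/110x/1110/11110)

Answer: 10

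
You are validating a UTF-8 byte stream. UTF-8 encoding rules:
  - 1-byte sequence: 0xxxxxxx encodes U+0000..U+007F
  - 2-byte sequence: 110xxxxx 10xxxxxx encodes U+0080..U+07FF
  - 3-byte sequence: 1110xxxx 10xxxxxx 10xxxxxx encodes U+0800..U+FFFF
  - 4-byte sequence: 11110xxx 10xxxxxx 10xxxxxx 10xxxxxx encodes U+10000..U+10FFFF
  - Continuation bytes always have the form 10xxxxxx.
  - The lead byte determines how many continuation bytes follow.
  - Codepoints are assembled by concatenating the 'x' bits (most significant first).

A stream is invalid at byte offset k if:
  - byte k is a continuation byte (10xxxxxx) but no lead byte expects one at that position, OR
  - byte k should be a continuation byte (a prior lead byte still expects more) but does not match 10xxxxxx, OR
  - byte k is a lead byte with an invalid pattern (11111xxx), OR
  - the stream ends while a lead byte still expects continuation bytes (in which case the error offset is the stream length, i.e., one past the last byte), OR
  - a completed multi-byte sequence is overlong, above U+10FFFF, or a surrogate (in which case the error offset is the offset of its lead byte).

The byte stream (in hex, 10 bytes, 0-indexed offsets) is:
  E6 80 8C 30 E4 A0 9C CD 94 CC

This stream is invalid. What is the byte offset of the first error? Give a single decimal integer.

Answer: 10

Derivation:
Byte[0]=E6: 3-byte lead, need 2 cont bytes. acc=0x6
Byte[1]=80: continuation. acc=(acc<<6)|0x00=0x180
Byte[2]=8C: continuation. acc=(acc<<6)|0x0C=0x600C
Completed: cp=U+600C (starts at byte 0)
Byte[3]=30: 1-byte ASCII. cp=U+0030
Byte[4]=E4: 3-byte lead, need 2 cont bytes. acc=0x4
Byte[5]=A0: continuation. acc=(acc<<6)|0x20=0x120
Byte[6]=9C: continuation. acc=(acc<<6)|0x1C=0x481C
Completed: cp=U+481C (starts at byte 4)
Byte[7]=CD: 2-byte lead, need 1 cont bytes. acc=0xD
Byte[8]=94: continuation. acc=(acc<<6)|0x14=0x354
Completed: cp=U+0354 (starts at byte 7)
Byte[9]=CC: 2-byte lead, need 1 cont bytes. acc=0xC
Byte[10]: stream ended, expected continuation. INVALID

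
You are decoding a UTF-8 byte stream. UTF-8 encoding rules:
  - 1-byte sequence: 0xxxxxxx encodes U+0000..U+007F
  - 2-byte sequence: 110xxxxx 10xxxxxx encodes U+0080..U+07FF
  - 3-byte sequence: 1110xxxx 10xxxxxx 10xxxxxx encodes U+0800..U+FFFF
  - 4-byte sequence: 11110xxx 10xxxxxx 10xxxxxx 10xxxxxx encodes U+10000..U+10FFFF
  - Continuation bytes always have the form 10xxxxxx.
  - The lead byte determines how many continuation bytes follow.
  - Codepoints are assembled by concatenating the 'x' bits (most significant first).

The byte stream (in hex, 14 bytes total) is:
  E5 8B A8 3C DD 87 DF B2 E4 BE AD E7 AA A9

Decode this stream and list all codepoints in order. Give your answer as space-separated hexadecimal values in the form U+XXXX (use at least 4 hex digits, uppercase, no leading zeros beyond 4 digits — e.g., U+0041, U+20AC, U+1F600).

Answer: U+52E8 U+003C U+0747 U+07F2 U+4FAD U+7AA9

Derivation:
Byte[0]=E5: 3-byte lead, need 2 cont bytes. acc=0x5
Byte[1]=8B: continuation. acc=(acc<<6)|0x0B=0x14B
Byte[2]=A8: continuation. acc=(acc<<6)|0x28=0x52E8
Completed: cp=U+52E8 (starts at byte 0)
Byte[3]=3C: 1-byte ASCII. cp=U+003C
Byte[4]=DD: 2-byte lead, need 1 cont bytes. acc=0x1D
Byte[5]=87: continuation. acc=(acc<<6)|0x07=0x747
Completed: cp=U+0747 (starts at byte 4)
Byte[6]=DF: 2-byte lead, need 1 cont bytes. acc=0x1F
Byte[7]=B2: continuation. acc=(acc<<6)|0x32=0x7F2
Completed: cp=U+07F2 (starts at byte 6)
Byte[8]=E4: 3-byte lead, need 2 cont bytes. acc=0x4
Byte[9]=BE: continuation. acc=(acc<<6)|0x3E=0x13E
Byte[10]=AD: continuation. acc=(acc<<6)|0x2D=0x4FAD
Completed: cp=U+4FAD (starts at byte 8)
Byte[11]=E7: 3-byte lead, need 2 cont bytes. acc=0x7
Byte[12]=AA: continuation. acc=(acc<<6)|0x2A=0x1EA
Byte[13]=A9: continuation. acc=(acc<<6)|0x29=0x7AA9
Completed: cp=U+7AA9 (starts at byte 11)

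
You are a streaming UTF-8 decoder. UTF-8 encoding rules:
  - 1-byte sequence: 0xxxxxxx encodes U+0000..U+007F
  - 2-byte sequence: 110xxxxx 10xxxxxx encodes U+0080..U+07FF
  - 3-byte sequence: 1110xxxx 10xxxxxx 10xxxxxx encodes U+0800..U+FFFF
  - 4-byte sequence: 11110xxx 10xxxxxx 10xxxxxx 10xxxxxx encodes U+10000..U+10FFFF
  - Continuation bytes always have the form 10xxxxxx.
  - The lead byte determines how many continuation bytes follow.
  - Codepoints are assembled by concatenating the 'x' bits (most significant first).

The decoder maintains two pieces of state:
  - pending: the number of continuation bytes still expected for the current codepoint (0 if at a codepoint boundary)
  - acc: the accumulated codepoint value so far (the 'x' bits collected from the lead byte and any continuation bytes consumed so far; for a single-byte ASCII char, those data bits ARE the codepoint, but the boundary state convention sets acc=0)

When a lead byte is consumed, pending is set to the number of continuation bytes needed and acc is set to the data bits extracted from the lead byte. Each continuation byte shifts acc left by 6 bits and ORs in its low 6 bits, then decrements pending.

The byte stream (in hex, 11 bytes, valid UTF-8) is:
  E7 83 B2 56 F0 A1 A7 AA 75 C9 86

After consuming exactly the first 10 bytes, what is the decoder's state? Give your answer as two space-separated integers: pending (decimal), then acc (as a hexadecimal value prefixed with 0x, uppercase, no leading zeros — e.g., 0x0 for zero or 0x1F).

Answer: 1 0x9

Derivation:
Byte[0]=E7: 3-byte lead. pending=2, acc=0x7
Byte[1]=83: continuation. acc=(acc<<6)|0x03=0x1C3, pending=1
Byte[2]=B2: continuation. acc=(acc<<6)|0x32=0x70F2, pending=0
Byte[3]=56: 1-byte. pending=0, acc=0x0
Byte[4]=F0: 4-byte lead. pending=3, acc=0x0
Byte[5]=A1: continuation. acc=(acc<<6)|0x21=0x21, pending=2
Byte[6]=A7: continuation. acc=(acc<<6)|0x27=0x867, pending=1
Byte[7]=AA: continuation. acc=(acc<<6)|0x2A=0x219EA, pending=0
Byte[8]=75: 1-byte. pending=0, acc=0x0
Byte[9]=C9: 2-byte lead. pending=1, acc=0x9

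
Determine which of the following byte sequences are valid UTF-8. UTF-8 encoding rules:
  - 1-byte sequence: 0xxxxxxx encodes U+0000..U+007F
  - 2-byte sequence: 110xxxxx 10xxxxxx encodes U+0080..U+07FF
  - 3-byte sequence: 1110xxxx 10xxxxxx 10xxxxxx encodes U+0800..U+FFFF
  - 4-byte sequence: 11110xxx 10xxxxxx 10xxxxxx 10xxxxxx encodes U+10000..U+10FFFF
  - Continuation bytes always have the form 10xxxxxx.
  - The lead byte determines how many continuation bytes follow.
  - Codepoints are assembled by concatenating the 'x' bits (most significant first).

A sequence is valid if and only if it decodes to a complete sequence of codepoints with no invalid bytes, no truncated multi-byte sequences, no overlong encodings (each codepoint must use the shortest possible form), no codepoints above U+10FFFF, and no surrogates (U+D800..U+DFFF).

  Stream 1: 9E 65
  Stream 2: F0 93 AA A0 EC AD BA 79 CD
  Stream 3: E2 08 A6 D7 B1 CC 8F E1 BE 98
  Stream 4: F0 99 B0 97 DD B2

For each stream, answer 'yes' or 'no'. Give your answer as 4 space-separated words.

Stream 1: error at byte offset 0. INVALID
Stream 2: error at byte offset 9. INVALID
Stream 3: error at byte offset 1. INVALID
Stream 4: decodes cleanly. VALID

Answer: no no no yes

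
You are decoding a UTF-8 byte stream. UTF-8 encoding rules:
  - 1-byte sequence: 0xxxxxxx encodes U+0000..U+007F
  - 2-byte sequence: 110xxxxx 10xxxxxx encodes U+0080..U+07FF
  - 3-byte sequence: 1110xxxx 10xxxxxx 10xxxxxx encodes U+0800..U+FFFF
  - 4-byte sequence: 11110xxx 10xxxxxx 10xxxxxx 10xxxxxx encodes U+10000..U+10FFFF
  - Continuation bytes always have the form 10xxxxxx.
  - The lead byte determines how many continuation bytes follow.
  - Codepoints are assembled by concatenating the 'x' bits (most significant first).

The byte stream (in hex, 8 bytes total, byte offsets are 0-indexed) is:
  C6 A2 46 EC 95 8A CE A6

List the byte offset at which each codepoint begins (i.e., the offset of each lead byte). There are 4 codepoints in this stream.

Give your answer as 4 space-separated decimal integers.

Answer: 0 2 3 6

Derivation:
Byte[0]=C6: 2-byte lead, need 1 cont bytes. acc=0x6
Byte[1]=A2: continuation. acc=(acc<<6)|0x22=0x1A2
Completed: cp=U+01A2 (starts at byte 0)
Byte[2]=46: 1-byte ASCII. cp=U+0046
Byte[3]=EC: 3-byte lead, need 2 cont bytes. acc=0xC
Byte[4]=95: continuation. acc=(acc<<6)|0x15=0x315
Byte[5]=8A: continuation. acc=(acc<<6)|0x0A=0xC54A
Completed: cp=U+C54A (starts at byte 3)
Byte[6]=CE: 2-byte lead, need 1 cont bytes. acc=0xE
Byte[7]=A6: continuation. acc=(acc<<6)|0x26=0x3A6
Completed: cp=U+03A6 (starts at byte 6)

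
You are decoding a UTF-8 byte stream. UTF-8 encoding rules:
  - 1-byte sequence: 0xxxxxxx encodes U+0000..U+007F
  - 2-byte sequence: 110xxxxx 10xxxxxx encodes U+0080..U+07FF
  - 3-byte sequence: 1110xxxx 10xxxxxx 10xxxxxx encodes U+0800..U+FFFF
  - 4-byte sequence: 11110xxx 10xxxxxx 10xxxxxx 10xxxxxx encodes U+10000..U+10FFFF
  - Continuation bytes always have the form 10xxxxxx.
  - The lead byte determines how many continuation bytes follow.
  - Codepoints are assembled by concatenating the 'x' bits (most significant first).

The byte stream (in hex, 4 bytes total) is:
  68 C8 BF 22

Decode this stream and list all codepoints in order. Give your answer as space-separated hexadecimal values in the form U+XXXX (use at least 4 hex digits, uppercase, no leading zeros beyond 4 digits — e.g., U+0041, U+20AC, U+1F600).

Byte[0]=68: 1-byte ASCII. cp=U+0068
Byte[1]=C8: 2-byte lead, need 1 cont bytes. acc=0x8
Byte[2]=BF: continuation. acc=(acc<<6)|0x3F=0x23F
Completed: cp=U+023F (starts at byte 1)
Byte[3]=22: 1-byte ASCII. cp=U+0022

Answer: U+0068 U+023F U+0022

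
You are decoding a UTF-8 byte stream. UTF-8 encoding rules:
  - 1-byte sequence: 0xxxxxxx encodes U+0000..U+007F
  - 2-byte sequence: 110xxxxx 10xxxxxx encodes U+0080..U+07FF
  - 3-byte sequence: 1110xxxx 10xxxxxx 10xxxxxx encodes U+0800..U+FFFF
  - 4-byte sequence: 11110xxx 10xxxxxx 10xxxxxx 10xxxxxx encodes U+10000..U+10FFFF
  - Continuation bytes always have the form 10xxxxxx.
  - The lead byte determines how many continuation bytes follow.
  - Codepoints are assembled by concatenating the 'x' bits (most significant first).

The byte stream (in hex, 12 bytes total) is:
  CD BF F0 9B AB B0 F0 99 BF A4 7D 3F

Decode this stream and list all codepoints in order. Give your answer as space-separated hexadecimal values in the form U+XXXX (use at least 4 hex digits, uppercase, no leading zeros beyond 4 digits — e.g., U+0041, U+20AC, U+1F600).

Byte[0]=CD: 2-byte lead, need 1 cont bytes. acc=0xD
Byte[1]=BF: continuation. acc=(acc<<6)|0x3F=0x37F
Completed: cp=U+037F (starts at byte 0)
Byte[2]=F0: 4-byte lead, need 3 cont bytes. acc=0x0
Byte[3]=9B: continuation. acc=(acc<<6)|0x1B=0x1B
Byte[4]=AB: continuation. acc=(acc<<6)|0x2B=0x6EB
Byte[5]=B0: continuation. acc=(acc<<6)|0x30=0x1BAF0
Completed: cp=U+1BAF0 (starts at byte 2)
Byte[6]=F0: 4-byte lead, need 3 cont bytes. acc=0x0
Byte[7]=99: continuation. acc=(acc<<6)|0x19=0x19
Byte[8]=BF: continuation. acc=(acc<<6)|0x3F=0x67F
Byte[9]=A4: continuation. acc=(acc<<6)|0x24=0x19FE4
Completed: cp=U+19FE4 (starts at byte 6)
Byte[10]=7D: 1-byte ASCII. cp=U+007D
Byte[11]=3F: 1-byte ASCII. cp=U+003F

Answer: U+037F U+1BAF0 U+19FE4 U+007D U+003F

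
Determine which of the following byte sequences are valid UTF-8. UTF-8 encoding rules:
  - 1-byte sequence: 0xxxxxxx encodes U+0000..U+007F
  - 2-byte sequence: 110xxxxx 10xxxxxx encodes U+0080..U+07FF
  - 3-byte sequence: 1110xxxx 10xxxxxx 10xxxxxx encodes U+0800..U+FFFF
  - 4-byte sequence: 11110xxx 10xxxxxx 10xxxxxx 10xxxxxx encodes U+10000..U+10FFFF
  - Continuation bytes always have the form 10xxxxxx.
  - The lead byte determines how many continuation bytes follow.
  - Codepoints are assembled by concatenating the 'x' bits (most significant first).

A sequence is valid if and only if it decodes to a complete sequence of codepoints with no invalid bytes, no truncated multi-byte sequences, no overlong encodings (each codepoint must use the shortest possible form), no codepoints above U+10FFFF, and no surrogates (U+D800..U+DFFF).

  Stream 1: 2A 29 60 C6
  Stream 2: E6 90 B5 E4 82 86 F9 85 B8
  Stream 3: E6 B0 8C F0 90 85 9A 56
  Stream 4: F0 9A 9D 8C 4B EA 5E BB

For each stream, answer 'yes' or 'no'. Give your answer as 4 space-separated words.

Answer: no no yes no

Derivation:
Stream 1: error at byte offset 4. INVALID
Stream 2: error at byte offset 6. INVALID
Stream 3: decodes cleanly. VALID
Stream 4: error at byte offset 6. INVALID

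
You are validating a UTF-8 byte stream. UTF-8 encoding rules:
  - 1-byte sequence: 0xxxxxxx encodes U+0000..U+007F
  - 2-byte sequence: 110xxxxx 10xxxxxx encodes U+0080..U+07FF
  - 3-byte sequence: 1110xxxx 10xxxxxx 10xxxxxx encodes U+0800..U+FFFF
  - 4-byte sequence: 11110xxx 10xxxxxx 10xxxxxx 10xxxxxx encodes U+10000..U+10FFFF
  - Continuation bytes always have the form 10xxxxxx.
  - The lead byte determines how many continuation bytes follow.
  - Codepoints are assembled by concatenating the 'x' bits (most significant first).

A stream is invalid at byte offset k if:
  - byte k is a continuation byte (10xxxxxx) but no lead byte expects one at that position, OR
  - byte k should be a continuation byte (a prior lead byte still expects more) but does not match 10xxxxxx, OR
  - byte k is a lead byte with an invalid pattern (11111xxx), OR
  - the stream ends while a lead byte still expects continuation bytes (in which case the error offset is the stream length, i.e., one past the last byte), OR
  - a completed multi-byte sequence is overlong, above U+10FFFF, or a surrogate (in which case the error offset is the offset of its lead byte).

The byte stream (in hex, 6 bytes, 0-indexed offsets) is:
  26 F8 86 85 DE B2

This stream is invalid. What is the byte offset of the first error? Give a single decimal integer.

Answer: 1

Derivation:
Byte[0]=26: 1-byte ASCII. cp=U+0026
Byte[1]=F8: INVALID lead byte (not 0xxx/110x/1110/11110)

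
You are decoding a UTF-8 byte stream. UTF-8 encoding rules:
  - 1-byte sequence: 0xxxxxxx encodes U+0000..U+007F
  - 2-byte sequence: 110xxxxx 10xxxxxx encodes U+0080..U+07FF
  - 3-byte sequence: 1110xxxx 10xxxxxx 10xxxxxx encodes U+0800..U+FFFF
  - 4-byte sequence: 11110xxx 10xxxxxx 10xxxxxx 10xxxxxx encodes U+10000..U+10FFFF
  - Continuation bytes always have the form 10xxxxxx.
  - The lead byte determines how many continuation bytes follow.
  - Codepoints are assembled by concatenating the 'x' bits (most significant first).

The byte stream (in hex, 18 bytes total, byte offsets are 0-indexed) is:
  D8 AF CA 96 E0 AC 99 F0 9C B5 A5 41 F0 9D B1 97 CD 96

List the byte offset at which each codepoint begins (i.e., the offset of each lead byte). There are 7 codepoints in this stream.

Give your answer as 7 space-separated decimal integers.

Byte[0]=D8: 2-byte lead, need 1 cont bytes. acc=0x18
Byte[1]=AF: continuation. acc=(acc<<6)|0x2F=0x62F
Completed: cp=U+062F (starts at byte 0)
Byte[2]=CA: 2-byte lead, need 1 cont bytes. acc=0xA
Byte[3]=96: continuation. acc=(acc<<6)|0x16=0x296
Completed: cp=U+0296 (starts at byte 2)
Byte[4]=E0: 3-byte lead, need 2 cont bytes. acc=0x0
Byte[5]=AC: continuation. acc=(acc<<6)|0x2C=0x2C
Byte[6]=99: continuation. acc=(acc<<6)|0x19=0xB19
Completed: cp=U+0B19 (starts at byte 4)
Byte[7]=F0: 4-byte lead, need 3 cont bytes. acc=0x0
Byte[8]=9C: continuation. acc=(acc<<6)|0x1C=0x1C
Byte[9]=B5: continuation. acc=(acc<<6)|0x35=0x735
Byte[10]=A5: continuation. acc=(acc<<6)|0x25=0x1CD65
Completed: cp=U+1CD65 (starts at byte 7)
Byte[11]=41: 1-byte ASCII. cp=U+0041
Byte[12]=F0: 4-byte lead, need 3 cont bytes. acc=0x0
Byte[13]=9D: continuation. acc=(acc<<6)|0x1D=0x1D
Byte[14]=B1: continuation. acc=(acc<<6)|0x31=0x771
Byte[15]=97: continuation. acc=(acc<<6)|0x17=0x1DC57
Completed: cp=U+1DC57 (starts at byte 12)
Byte[16]=CD: 2-byte lead, need 1 cont bytes. acc=0xD
Byte[17]=96: continuation. acc=(acc<<6)|0x16=0x356
Completed: cp=U+0356 (starts at byte 16)

Answer: 0 2 4 7 11 12 16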